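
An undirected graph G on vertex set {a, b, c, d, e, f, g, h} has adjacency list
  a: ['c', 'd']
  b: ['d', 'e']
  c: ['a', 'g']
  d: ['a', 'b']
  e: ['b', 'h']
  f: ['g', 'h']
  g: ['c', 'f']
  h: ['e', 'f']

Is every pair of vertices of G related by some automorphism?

G is 2-regular and connected on 8 vertices, i.e. the cycle C_8. C_8 has 8 rotations and 8 reflections, so Aut(C_8) ≅ D_8 of order 16. This group acts transitively on the 8 vertices.

Yes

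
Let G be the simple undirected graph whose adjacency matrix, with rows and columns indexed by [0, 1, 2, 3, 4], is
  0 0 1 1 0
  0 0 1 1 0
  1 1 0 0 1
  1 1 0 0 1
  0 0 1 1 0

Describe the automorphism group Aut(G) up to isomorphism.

The vertices split by degree into {2, 3} (degree 3) and {0, 1, 4} (degree 2); every edge runs between the two parts, so G is the complete bipartite graph K_{2,3}. The parts have unequal sizes, so no automorphism swaps them; each part is permuted independently, giving S_2 × S_3 of order 2!·3! = 12.

S_2 × S_3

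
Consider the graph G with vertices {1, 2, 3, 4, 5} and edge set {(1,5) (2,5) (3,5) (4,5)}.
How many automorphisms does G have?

24

Vertex 5 has degree 4 and every other vertex has degree 1, so G is the star K_{1,4} with centre 5. Any automorphism fixes the centre and permutes the 4 leaves freely, so Aut(G) ≅ S_4 of order 4! = 24.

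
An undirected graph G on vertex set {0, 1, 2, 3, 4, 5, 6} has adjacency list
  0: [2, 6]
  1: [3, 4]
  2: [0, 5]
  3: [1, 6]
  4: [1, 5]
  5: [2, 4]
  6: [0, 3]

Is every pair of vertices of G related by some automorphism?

Yes

G is 2-regular and connected on 7 vertices, i.e. the cycle C_7. The automorphisms of the 7-cycle are exactly the symmetries of a regular 7-gon: the dihedral group D_7, |D_7| = 14. This group acts transitively on the 7 vertices.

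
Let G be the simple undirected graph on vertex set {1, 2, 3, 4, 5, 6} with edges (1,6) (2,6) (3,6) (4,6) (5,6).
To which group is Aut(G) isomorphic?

Vertex 6 has degree 5 and every other vertex has degree 1, so G is the star K_{1,5} with centre 6. Any automorphism fixes the centre and permutes the 5 leaves freely, so Aut(G) ≅ S_5 of order 5! = 120.

S_5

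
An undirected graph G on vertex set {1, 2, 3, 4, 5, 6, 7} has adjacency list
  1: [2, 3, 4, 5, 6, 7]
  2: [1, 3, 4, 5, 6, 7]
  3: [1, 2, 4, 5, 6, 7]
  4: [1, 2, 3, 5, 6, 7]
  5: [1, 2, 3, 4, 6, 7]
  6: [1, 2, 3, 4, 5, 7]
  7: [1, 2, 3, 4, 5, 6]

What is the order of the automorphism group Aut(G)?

5040

Every vertex has degree 6, so G is the complete graph K_7. Any permutation of the 7 vertices preserves K_7, so Aut(K_7) = S_7 of order 7! = 5040.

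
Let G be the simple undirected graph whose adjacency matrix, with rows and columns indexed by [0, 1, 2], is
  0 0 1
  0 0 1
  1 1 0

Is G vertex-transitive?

No

Vertex 2 is the only vertex of degree 2, so every automorphism fixes it; G is not vertex-transitive.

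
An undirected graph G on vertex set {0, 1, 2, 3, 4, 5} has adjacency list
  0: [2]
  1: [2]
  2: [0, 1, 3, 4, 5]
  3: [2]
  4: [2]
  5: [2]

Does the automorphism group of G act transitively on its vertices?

No

Vertex 2 is the only vertex of degree 5, so every automorphism fixes it; G is not vertex-transitive.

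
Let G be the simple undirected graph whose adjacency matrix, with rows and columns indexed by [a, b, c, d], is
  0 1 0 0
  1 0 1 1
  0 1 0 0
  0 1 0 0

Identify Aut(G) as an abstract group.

the symmetric group on 3 letters

Vertex b has degree 3 and every other vertex has degree 1, so G is the star K_{1,3} with centre b. Any automorphism fixes the centre and permutes the 3 leaves freely, so Aut(G) ≅ S_3 of order 3! = 6.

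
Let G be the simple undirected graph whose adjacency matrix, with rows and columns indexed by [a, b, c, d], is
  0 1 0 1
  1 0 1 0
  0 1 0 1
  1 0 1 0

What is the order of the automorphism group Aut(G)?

G is 2-regular and bipartite with parts {b, d} and {a, c} (each part is independent and every cross-pair is an edge), so G = K_{2,2}. Each part can be permuted independently (S_2 × S_2) and the two equal-size parts can also be swapped, giving (S_2 × S_2) ⋊ Z_2 of order 2·(2!)² = 8.

8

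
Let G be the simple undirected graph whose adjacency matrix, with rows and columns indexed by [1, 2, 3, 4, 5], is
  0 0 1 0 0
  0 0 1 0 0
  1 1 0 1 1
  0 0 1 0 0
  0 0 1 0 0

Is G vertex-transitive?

Vertex 3 is the only vertex of degree 4, so every automorphism fixes it; G is not vertex-transitive.

No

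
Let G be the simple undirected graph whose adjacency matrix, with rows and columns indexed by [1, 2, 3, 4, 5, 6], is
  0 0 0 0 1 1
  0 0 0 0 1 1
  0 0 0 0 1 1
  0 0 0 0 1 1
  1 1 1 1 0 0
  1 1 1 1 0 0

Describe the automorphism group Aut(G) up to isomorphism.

The vertices split by degree into {5, 6} (degree 4) and {1, 2, 3, 4} (degree 2); every edge runs between the two parts, so G is the complete bipartite graph K_{2,4}. Automorphisms preserve the bipartition setwise (since the parts differ in size) and act as S_2 × S_4 within it; |Aut| = 48.

S_2 × S_4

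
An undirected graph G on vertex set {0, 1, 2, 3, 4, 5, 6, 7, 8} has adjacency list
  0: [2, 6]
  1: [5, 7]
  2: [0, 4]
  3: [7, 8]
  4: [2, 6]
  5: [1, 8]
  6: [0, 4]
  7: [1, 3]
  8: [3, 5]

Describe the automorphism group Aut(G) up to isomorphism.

G has two connected components, {1, 3, 5, 7, 8} and {0, 2, 4, 6}; each is 2-regular, so G = C_5 ⊔ C_4. The components are non-isomorphic (different sizes), so Aut(G) = Aut(C_4) × Aut(C_5) = D_4 × D_5 of order 8·10 = 80.

D_4 × D_5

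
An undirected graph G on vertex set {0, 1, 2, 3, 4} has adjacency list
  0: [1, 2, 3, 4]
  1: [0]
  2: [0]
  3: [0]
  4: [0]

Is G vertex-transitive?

Vertex 0 is the only vertex of degree 4, so every automorphism fixes it; G is not vertex-transitive.

No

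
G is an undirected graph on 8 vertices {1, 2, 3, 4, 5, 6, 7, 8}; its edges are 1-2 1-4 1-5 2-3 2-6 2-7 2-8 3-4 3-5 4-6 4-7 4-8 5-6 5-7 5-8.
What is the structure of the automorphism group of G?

The vertices split by degree into {2, 4, 5} (degree 5) and {1, 3, 6, 7, 8} (degree 3); every edge runs between the two parts, so G is the complete bipartite graph K_{3,5}. The parts have unequal sizes, so no automorphism swaps them; each part is permuted independently, giving S_5 × S_3 of order 5!·3! = 720.

S_5 × S_3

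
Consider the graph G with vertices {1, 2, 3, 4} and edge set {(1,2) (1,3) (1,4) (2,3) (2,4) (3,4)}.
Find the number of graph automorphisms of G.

24

Every vertex has degree 3, so G is the complete graph K_4. Every bijection on the vertex set is an automorphism of K_4; hence Aut(K_4) ≅ S_4, order 24.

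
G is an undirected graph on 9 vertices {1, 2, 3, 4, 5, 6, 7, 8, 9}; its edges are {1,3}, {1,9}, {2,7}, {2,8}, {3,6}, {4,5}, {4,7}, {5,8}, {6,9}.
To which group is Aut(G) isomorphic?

G has two connected components, {2, 4, 5, 7, 8} and {1, 3, 6, 9}; each is 2-regular, so G = C_5 ⊔ C_4. The components are non-isomorphic (different sizes), so Aut(G) = Aut(C_4) × Aut(C_5) = D_4 × D_5 of order 8·10 = 80.

D_4 × D_5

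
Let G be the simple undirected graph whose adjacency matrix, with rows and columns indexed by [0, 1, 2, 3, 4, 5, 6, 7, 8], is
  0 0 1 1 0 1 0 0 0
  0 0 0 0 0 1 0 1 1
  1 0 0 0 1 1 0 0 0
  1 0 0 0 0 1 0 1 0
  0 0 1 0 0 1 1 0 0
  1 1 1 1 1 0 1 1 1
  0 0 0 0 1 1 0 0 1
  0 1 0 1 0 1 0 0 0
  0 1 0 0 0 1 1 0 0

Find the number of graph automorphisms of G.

16

Vertex 5 is the unique vertex of degree 8; the remaining 8 vertices each have degree 3 and induce a cycle, so G is the wheel on 9 vertices with hub 5. Every automorphism fixes the hub and acts on the rim 8-cycle, so Aut(G) ≅ Aut(C_8) = D_8 of order 16.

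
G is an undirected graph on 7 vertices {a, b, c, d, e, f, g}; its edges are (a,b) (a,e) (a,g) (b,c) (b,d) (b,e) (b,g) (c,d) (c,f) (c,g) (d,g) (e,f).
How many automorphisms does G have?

Degrees alone do not determine every vertex (e.g. a and d both have degree 3), but their neighbour-degree multisets differ: N(a) has degrees [3, 4, 5] while N(d) has degrees [4, 4, 5]. Repeating this refinement separates all vertices, so the only automorphism is the identity.

1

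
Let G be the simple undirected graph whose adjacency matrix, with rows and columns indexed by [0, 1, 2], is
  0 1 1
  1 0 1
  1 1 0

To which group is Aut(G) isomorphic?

All 3 vertices are pairwise adjacent: G = K_3. Every bijection on the vertex set is an automorphism of K_3; hence Aut(K_3) ≅ S_3, order 6.

S_3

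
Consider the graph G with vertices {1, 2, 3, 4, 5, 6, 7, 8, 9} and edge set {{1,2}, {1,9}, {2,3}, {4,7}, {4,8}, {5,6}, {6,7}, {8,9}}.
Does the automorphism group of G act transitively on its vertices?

Automorphisms preserve degree, but G has vertices of degree 1 and vertices of degree 2; no automorphism maps one to the other, so G is not vertex-transitive.

No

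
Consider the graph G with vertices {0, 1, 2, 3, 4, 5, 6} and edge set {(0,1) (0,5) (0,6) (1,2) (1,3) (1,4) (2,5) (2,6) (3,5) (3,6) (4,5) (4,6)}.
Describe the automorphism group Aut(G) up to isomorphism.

The vertices split by degree into {1, 5, 6} (degree 4) and {0, 2, 3, 4} (degree 3); every edge runs between the two parts, so G is the complete bipartite graph K_{3,4}. Automorphisms preserve the bipartition setwise (since the parts differ in size) and act as S_4 × S_3 within it; |Aut| = 144.

S_4 × S_3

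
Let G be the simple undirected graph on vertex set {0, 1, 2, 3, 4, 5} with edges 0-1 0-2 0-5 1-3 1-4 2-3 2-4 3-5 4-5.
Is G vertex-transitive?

G is 3-regular and bipartite with parts {1, 2, 5} and {0, 3, 4} (each part is independent and every cross-pair is an edge), so G = K_{3,3}. Aut(K_{3,3}) is the wreath product S_3 ≀ Z_2: permute within each part, then optionally swap the parts; |Aut| = 2·(3!)² = 72. This group acts transitively on the 6 vertices.

Yes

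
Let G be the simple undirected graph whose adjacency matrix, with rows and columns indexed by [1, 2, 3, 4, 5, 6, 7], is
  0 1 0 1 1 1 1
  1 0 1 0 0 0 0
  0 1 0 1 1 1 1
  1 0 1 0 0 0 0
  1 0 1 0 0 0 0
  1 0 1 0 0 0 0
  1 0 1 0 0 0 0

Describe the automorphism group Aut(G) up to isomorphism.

The vertices split by degree into {1, 3} (degree 5) and {2, 4, 5, 6, 7} (degree 2); every edge runs between the two parts, so G is the complete bipartite graph K_{2,5}. The parts have unequal sizes, so no automorphism swaps them; each part is permuted independently, giving S_5 × S_2 of order 5!·2! = 240.

S_5 × S_2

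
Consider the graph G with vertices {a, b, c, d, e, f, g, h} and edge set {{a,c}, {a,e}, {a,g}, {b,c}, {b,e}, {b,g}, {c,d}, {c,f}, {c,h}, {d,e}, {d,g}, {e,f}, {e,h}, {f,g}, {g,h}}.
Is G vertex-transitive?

No

Automorphisms preserve degree, but G has vertices of degree 3 and vertices of degree 5; no automorphism maps one to the other, so G is not vertex-transitive.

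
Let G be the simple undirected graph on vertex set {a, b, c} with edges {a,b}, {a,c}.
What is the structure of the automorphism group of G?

Z_2

The degree sequence is [2, 1, 1]; the two degree-1 vertices b and c are the ends of a path, so G = P_3. The only nontrivial automorphism of a path is the end-to-end reflection, so Aut(G) ≅ Z_2.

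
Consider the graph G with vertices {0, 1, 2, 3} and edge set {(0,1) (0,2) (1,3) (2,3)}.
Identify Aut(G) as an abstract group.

G is 2-regular and bipartite on 2^2 = 4 vertices with girth 4; it is the hypercube graph Q_2. Aut(Q_2) consists of the signed permutations of the 2 coordinate axes: 2! permutations times 2^2 sign flips, so |Aut| = 2^2·2! = 8.

the hyperoctahedral group B_2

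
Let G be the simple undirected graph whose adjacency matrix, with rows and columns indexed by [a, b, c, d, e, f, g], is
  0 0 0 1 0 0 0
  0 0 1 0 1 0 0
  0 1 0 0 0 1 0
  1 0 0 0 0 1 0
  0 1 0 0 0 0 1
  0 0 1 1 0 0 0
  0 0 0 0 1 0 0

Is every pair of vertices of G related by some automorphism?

No

Automorphisms preserve degree, but G has vertices of degree 1 and vertices of degree 2; no automorphism maps one to the other, so G is not vertex-transitive.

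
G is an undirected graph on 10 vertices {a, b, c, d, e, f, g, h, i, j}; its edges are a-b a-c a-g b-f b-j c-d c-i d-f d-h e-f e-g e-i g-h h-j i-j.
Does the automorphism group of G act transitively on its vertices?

G is 3-regular on 10 vertices with no triangles and no 4-cycles (girth 5): this is the Petersen graph. Viewing the Petersen graph as the Kneser graph K(5,2) — vertices are 2-subsets of {1,…,5}, edges join disjoint pairs — its automorphisms are exactly the permutations of the 5-element set, so Aut ≅ S_5 of order 120. This group acts transitively on the 10 vertices.

Yes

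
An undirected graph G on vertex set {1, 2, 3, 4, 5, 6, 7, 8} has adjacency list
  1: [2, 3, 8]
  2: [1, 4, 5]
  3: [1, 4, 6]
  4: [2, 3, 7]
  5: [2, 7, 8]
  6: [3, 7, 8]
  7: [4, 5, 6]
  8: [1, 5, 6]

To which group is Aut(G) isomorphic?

G is 3-regular and bipartite on 2^3 = 8 vertices with girth 4; it is the hypercube graph Q_3. The symmetry group of the 3-cube is the hyperoctahedral group B_3 = Z_2 ≀ S_3, of order 2^3·3! = 48.

the hyperoctahedral group B_3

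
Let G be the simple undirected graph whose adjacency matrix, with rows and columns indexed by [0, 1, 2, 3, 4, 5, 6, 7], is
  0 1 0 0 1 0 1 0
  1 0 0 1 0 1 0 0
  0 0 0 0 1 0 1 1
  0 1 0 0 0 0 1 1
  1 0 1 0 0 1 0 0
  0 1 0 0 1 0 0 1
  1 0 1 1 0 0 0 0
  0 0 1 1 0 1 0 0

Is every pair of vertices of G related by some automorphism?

G is 3-regular and bipartite on 2^3 = 8 vertices with girth 4; it is the hypercube graph Q_3. The symmetry group of the 3-cube is the hyperoctahedral group B_3 = Z_2 ≀ S_3, of order 2^3·3! = 48. This group acts transitively on the 8 vertices.

Yes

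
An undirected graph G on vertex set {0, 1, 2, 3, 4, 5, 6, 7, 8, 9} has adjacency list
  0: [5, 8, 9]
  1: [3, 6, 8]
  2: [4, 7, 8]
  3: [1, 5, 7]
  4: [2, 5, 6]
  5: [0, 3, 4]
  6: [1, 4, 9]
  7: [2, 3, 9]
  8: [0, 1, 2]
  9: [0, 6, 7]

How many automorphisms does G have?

120

G is 3-regular on 10 vertices with no triangles and no 4-cycles (girth 5): this is the Petersen graph. It is a classical fact that the Petersen graph has automorphism group S_5 (order 120), arising from its description as the Kneser graph K(5,2).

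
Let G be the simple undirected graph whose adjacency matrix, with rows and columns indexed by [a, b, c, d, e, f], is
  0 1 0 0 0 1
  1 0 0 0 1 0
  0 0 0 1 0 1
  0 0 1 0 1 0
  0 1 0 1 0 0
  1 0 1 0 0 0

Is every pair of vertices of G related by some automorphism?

Yes

Every vertex has degree 2 and the graph is connected, so G is the 6-cycle C_6. C_6 has 6 rotations and 6 reflections, so Aut(C_6) ≅ D_6 of order 12. Under this action every vertex can be carried to every other, so G is vertex-transitive.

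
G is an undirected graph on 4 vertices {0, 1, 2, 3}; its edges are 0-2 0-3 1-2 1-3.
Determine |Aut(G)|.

8

G is 2-regular and bipartite with parts {0, 1} and {2, 3} (each part is independent and every cross-pair is an edge), so G = K_{2,2}. Each part can be permuted independently (S_2 × S_2) and the two equal-size parts can also be swapped, giving (S_2 × S_2) ⋊ Z_2 of order 2·(2!)² = 8.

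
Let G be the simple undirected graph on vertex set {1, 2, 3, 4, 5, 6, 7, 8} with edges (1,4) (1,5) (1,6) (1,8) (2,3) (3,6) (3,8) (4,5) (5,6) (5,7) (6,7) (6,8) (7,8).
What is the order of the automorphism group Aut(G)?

1

Degrees alone do not determine every vertex (e.g. 1 and 5 both have degree 4), but their neighbour-degree multisets differ: N(1) has degrees [2, 4, 4, 5] while N(5) has degrees [2, 3, 4, 5]. Repeating this refinement separates all vertices, so the only automorphism is the identity.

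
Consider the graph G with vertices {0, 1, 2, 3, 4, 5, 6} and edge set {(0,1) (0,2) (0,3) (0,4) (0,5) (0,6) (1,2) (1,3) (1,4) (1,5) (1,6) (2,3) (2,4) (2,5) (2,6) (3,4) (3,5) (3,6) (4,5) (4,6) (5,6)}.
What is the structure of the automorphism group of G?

All 7 vertices are pairwise adjacent: G = K_7. Any permutation of the 7 vertices preserves K_7, so Aut(K_7) = S_7 of order 7! = 5040.

S_7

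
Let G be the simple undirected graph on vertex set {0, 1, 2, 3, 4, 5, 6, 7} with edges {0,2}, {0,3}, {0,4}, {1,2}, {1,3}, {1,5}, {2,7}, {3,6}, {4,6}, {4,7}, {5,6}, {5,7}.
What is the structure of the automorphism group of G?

the hyperoctahedral group B_3

G is 3-regular and bipartite on 2^3 = 8 vertices with girth 4; it is the hypercube graph Q_3. The symmetry group of the 3-cube is the hyperoctahedral group B_3 = Z_2 ≀ S_3, of order 2^3·3! = 48.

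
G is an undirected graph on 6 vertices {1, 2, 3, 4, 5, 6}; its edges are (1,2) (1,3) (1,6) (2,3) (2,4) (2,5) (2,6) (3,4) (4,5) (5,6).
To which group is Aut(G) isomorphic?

Vertex 2 is the unique vertex of degree 5; the remaining 5 vertices each have degree 3 and induce a cycle, so G is the wheel on 6 vertices with hub 2. With the hub fixed, the remaining symmetry is that of the rim cycle C_5, giving the dihedral group D_5.

D_5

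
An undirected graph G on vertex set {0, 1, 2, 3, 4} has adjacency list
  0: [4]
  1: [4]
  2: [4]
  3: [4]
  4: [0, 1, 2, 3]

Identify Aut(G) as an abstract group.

the symmetric group on 4 letters

Vertex 4 has degree 4 and every other vertex has degree 1, so G is the star K_{1,4} with centre 4. The 4 leaves are pairwise interchangeable while the centre is fixed, giving Aut(G) = S_4.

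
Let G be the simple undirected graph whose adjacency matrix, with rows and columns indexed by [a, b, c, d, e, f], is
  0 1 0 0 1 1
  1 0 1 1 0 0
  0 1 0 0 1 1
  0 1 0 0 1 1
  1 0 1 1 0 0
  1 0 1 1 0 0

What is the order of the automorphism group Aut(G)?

G is 3-regular and bipartite with parts {a, c, d} and {b, e, f} (each part is independent and every cross-pair is an edge), so G = K_{3,3}. Aut(K_{3,3}) is the wreath product S_3 ≀ Z_2: permute within each part, then optionally swap the parts; |Aut| = 2·(3!)² = 72.

72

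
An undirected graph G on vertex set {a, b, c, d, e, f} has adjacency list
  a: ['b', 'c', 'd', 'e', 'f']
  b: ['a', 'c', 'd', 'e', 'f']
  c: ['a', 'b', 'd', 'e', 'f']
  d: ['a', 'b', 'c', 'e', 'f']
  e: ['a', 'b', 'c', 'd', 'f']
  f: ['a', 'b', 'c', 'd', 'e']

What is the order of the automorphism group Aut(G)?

720

All 6 vertices are pairwise adjacent: G = K_6. Every bijection on the vertex set is an automorphism of K_6; hence Aut(K_6) ≅ S_6, order 720.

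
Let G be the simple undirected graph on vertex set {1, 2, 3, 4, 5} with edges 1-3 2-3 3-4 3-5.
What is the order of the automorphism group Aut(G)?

Vertex 3 has degree 4 and every other vertex has degree 1, so G is the star K_{1,4} with centre 3. The 4 leaves are pairwise interchangeable while the centre is fixed, giving Aut(G) = S_4.

24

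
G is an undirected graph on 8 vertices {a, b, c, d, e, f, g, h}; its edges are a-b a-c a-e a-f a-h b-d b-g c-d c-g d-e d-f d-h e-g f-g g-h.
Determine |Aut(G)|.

The vertices split by degree into {a, d, g} (degree 5) and {b, c, e, f, h} (degree 3); every edge runs between the two parts, so G is the complete bipartite graph K_{3,5}. The parts have unequal sizes, so no automorphism swaps them; each part is permuted independently, giving S_5 × S_3 of order 5!·3! = 720.

720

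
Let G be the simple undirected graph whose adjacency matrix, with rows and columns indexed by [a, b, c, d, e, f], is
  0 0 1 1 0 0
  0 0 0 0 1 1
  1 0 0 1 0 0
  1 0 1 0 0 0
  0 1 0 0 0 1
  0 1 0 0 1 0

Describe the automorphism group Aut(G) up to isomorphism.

G has two connected components, {b, e, f} and {a, c, d}; each is 2-regular, so G = C_3 ⊔ C_3. Aut of a disjoint union of two copies of C_3 is the wreath product D_3 ≀ Z_2, of order 2·6² = 72.

D_3 ≀ Z_2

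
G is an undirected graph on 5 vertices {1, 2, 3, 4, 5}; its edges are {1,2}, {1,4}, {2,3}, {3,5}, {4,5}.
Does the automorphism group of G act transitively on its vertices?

Every vertex has degree 2 and the graph is connected, so G is the 5-cycle C_5. C_5 has 5 rotations and 5 reflections, so Aut(C_5) ≅ D_5 of order 10. Under this action every vertex can be carried to every other, so G is vertex-transitive.

Yes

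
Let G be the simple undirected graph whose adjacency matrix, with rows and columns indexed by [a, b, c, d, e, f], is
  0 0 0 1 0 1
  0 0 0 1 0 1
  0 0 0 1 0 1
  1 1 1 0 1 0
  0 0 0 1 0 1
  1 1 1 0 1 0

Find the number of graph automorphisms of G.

48

The vertices split by degree into {d, f} (degree 4) and {a, b, c, e} (degree 2); every edge runs between the two parts, so G is the complete bipartite graph K_{2,4}. The parts have unequal sizes, so no automorphism swaps them; each part is permuted independently, giving S_4 × S_2 of order 4!·2! = 48.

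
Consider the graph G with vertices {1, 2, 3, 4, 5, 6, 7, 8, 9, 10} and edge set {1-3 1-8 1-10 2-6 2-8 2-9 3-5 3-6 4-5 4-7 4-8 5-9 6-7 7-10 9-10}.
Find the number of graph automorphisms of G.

120

G is 3-regular on 10 vertices with no triangles and no 4-cycles (girth 5): this is the Petersen graph. Viewing the Petersen graph as the Kneser graph K(5,2) — vertices are 2-subsets of {1,…,5}, edges join disjoint pairs — its automorphisms are exactly the permutations of the 5-element set, so Aut ≅ S_5 of order 120.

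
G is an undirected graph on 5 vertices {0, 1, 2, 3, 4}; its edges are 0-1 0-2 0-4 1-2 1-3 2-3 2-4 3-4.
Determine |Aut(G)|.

Vertex 2 is the unique vertex of degree 4; the remaining 4 vertices each have degree 3 and induce a cycle, so G is the wheel on 5 vertices with hub 2. Every automorphism fixes the hub and acts on the rim 4-cycle, so Aut(G) ≅ Aut(C_4) = D_4 of order 8.

8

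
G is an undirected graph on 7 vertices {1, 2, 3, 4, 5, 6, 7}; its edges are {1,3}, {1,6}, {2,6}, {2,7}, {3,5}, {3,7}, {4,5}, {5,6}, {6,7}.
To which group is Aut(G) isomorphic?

The degree sequence is [2, 2, 3, 1, 3, 4, 3]. Checking the degree-preserving permutations of the vertex set shows that none except the identity preserves every edge, so Aut(G) is trivial.

{e}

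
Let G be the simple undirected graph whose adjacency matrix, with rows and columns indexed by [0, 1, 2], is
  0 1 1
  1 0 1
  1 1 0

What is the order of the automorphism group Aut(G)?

Every vertex has degree 2, so G is the complete graph K_3. Any permutation of the 3 vertices preserves K_3, so Aut(K_3) = S_3 of order 3! = 6.

6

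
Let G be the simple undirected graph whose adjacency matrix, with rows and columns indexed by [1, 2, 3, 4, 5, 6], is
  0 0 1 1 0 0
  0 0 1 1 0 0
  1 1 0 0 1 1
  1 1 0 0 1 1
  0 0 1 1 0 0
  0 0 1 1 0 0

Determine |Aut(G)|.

48

The vertices split by degree into {3, 4} (degree 4) and {1, 2, 5, 6} (degree 2); every edge runs between the two parts, so G is the complete bipartite graph K_{2,4}. Automorphisms preserve the bipartition setwise (since the parts differ in size) and act as S_4 × S_2 within it; |Aut| = 48.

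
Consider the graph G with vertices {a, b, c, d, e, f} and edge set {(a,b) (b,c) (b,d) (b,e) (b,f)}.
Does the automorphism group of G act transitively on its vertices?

No

Vertex b is the only vertex of degree 5, so every automorphism fixes it; G is not vertex-transitive.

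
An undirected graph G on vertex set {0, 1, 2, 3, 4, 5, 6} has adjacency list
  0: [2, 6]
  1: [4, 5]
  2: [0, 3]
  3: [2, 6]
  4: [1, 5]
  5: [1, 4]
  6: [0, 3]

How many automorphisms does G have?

G has two connected components, {0, 2, 3, 6} and {1, 4, 5}; each is 2-regular, so G = C_4 ⊔ C_3. No automorphism exchanges components of different sizes, hence Aut(G) is the direct product D_4 × D_3, order 48.

48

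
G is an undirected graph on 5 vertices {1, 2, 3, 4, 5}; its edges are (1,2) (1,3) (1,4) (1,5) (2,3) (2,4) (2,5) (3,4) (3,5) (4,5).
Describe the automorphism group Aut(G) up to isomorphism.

All 5 vertices are pairwise adjacent: G = K_5. Every bijection on the vertex set is an automorphism of K_5; hence Aut(K_5) ≅ S_5, order 120.

the symmetric group on 5 letters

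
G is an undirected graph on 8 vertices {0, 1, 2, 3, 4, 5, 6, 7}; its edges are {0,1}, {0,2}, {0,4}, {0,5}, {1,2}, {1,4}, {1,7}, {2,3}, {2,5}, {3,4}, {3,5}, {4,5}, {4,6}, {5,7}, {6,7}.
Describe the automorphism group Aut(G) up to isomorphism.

The degree sequence is [4, 4, 4, 3, 5, 5, 2, 3]. Checking the degree-preserving permutations of the vertex set shows that none except the identity preserves every edge, so Aut(G) is trivial.

1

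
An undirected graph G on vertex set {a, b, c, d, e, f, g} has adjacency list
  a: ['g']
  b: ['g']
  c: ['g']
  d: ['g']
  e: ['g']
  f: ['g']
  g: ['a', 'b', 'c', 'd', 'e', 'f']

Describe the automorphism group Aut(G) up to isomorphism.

Vertex g has degree 6 and every other vertex has degree 1, so G is the star K_{1,6} with centre g. The 6 leaves are pairwise interchangeable while the centre is fixed, giving Aut(G) = S_6.

S_6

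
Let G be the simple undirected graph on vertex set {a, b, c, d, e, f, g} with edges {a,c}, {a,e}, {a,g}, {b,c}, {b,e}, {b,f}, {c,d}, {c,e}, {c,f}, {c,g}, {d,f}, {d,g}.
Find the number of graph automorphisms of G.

Vertex c is the unique vertex of degree 6; the remaining 6 vertices each have degree 3 and induce a cycle, so G is the wheel on 7 vertices with hub c. With the hub fixed, the remaining symmetry is that of the rim cycle C_6, giving the dihedral group D_6.

12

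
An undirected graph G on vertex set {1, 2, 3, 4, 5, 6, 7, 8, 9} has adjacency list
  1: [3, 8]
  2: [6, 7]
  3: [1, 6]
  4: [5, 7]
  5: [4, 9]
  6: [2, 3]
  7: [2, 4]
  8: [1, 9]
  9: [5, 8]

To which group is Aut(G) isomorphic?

D_9

Every vertex has degree 2 and the graph is connected, so G is the 9-cycle C_9. The automorphisms of the 9-cycle are exactly the symmetries of a regular 9-gon: the dihedral group D_9, |D_9| = 18.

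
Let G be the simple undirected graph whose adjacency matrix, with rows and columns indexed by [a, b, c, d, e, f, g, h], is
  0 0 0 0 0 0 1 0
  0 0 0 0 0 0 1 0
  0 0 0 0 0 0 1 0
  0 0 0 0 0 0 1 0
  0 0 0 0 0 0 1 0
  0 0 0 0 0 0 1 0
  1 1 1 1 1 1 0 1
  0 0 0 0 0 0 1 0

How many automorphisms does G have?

Vertex g has degree 7 and every other vertex has degree 1, so G is the star K_{1,7} with centre g. The 7 leaves are pairwise interchangeable while the centre is fixed, giving Aut(G) = S_7.

5040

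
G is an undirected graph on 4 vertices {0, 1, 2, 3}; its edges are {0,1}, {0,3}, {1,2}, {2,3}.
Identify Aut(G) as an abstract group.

Every vertex has degree 2 and the graph is connected, so G is the 4-cycle C_4. The automorphisms of the 4-cycle are exactly the symmetries of a regular 4-gon: the dihedral group D_4, |D_4| = 8.

the dihedral group of order 8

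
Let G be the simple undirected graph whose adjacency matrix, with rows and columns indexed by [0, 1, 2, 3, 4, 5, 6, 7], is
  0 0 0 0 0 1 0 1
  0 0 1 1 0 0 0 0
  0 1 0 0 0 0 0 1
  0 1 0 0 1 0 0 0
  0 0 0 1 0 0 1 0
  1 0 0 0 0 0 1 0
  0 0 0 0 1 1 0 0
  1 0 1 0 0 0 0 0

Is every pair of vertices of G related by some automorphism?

Yes

Every vertex has degree 2 and the graph is connected, so G is the 8-cycle C_8. The automorphisms of the 8-cycle are exactly the symmetries of a regular 8-gon: the dihedral group D_8, |D_8| = 16. This group acts transitively on the 8 vertices.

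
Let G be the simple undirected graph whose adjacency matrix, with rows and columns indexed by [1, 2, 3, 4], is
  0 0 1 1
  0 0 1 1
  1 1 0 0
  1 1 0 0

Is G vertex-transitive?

Yes

G is 2-regular and bipartite on 2^2 = 4 vertices with girth 4; it is the hypercube graph Q_2. The symmetry group of the 2-cube is the hyperoctahedral group B_2 = Z_2 ≀ S_2, of order 2^2·2! = 8. This group acts transitively on the 4 vertices.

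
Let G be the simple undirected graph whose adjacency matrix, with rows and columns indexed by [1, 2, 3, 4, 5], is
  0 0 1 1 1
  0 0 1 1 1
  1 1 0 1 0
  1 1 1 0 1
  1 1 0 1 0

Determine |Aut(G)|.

Vertex 4 is the unique vertex of degree 4; the remaining 4 vertices each have degree 3 and induce a cycle, so G is the wheel on 5 vertices with hub 4. Every automorphism fixes the hub and acts on the rim 4-cycle, so Aut(G) ≅ Aut(C_4) = D_4 of order 8.

8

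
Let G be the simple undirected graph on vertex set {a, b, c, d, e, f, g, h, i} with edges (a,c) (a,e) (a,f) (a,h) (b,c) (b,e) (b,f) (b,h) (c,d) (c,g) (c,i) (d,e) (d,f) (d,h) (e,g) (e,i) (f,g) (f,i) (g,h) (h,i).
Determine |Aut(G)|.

The vertices split by degree into {c, e, f, h} (degree 5) and {a, b, d, g, i} (degree 4); every edge runs between the two parts, so G is the complete bipartite graph K_{4,5}. The parts have unequal sizes, so no automorphism swaps them; each part is permuted independently, giving S_4 × S_5 of order 4!·5! = 2880.

2880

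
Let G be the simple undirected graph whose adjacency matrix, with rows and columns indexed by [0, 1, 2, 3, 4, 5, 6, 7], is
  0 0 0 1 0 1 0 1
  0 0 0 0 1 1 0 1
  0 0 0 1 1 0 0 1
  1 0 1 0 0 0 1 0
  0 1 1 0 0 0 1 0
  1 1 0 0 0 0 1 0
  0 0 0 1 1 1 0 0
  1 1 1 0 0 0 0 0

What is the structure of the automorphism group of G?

Z_2^3 ⋊ S_3

G is 3-regular and bipartite on 2^3 = 8 vertices with girth 4; it is the hypercube graph Q_3. The symmetry group of the 3-cube is the hyperoctahedral group B_3 = Z_2 ≀ S_3, of order 2^3·3! = 48.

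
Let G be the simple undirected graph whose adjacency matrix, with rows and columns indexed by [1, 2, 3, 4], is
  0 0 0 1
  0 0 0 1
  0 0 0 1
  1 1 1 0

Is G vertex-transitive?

Vertex 4 is the only vertex of degree 3, so every automorphism fixes it; G is not vertex-transitive.

No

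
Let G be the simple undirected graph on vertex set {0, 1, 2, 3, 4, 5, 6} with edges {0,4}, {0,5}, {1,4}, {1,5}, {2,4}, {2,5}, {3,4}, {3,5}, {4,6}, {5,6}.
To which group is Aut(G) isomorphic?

The vertices split by degree into {4, 5} (degree 5) and {0, 1, 2, 3, 6} (degree 2); every edge runs between the two parts, so G is the complete bipartite graph K_{2,5}. The parts have unequal sizes, so no automorphism swaps them; each part is permuted independently, giving S_5 × S_2 of order 5!·2! = 240.

S_5 × S_2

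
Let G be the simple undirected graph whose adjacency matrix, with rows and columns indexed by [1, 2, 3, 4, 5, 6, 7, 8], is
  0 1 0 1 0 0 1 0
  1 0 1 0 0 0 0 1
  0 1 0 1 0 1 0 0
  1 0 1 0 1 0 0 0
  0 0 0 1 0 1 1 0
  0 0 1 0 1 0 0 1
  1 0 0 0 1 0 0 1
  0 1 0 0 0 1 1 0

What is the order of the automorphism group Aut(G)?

G is 3-regular and bipartite on 2^3 = 8 vertices with girth 4; it is the hypercube graph Q_3. The symmetry group of the 3-cube is the hyperoctahedral group B_3 = Z_2 ≀ S_3, of order 2^3·3! = 48.

48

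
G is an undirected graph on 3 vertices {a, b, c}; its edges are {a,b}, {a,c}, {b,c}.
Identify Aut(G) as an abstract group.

All 3 vertices are pairwise adjacent: G = K_3. Any permutation of the 3 vertices preserves K_3, so Aut(K_3) = S_3 of order 3! = 6.

the symmetric group on 3 letters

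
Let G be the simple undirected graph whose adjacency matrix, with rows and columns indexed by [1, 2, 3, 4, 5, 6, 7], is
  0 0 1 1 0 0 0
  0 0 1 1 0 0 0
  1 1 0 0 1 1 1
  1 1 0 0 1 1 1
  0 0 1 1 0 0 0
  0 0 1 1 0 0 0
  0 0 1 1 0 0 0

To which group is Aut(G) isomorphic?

S_2 × S_5

The vertices split by degree into {3, 4} (degree 5) and {1, 2, 5, 6, 7} (degree 2); every edge runs between the two parts, so G is the complete bipartite graph K_{2,5}. The parts have unequal sizes, so no automorphism swaps them; each part is permuted independently, giving S_2 × S_5 of order 2!·5! = 240.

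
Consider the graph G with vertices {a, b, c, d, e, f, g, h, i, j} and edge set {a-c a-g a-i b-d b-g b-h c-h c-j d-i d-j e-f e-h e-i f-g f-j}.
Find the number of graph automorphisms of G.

120

G is 3-regular on 10 vertices with no triangles and no 4-cycles (girth 5): this is the Petersen graph. It is a classical fact that the Petersen graph has automorphism group S_5 (order 120), arising from its description as the Kneser graph K(5,2).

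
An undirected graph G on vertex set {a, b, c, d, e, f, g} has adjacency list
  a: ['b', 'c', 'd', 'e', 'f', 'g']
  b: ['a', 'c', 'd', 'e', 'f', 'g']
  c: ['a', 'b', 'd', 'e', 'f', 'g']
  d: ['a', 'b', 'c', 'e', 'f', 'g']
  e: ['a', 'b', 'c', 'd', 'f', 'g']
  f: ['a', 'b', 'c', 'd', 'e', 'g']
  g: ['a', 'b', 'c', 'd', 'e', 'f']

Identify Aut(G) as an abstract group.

All 7 vertices are pairwise adjacent: G = K_7. Any permutation of the 7 vertices preserves K_7, so Aut(K_7) = S_7 of order 7! = 5040.

the symmetric group on 7 letters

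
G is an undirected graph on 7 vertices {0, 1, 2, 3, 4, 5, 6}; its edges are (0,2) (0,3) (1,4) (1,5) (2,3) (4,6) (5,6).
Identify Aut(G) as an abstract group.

D_3 × D_4

G has two connected components, {1, 4, 5, 6} and {0, 2, 3}; each is 2-regular, so G = C_4 ⊔ C_3. The components are non-isomorphic (different sizes), so Aut(G) = Aut(C_3) × Aut(C_4) = D_3 × D_4 of order 6·8 = 48.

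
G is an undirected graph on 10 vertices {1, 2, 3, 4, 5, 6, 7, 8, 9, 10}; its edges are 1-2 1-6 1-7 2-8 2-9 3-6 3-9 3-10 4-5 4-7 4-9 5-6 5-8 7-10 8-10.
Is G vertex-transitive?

Yes

G is 3-regular on 10 vertices with no triangles and no 4-cycles (girth 5): this is the Petersen graph. It is a classical fact that the Petersen graph has automorphism group S_5 (order 120), arising from its description as the Kneser graph K(5,2). This group acts transitively on the 10 vertices.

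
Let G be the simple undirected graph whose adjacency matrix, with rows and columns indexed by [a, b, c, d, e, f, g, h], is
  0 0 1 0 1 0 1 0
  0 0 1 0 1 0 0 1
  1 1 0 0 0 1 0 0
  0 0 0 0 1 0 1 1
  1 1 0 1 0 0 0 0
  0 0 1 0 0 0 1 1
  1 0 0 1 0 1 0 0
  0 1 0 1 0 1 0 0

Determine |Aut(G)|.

48

G is 3-regular and bipartite on 2^3 = 8 vertices with girth 4; it is the hypercube graph Q_3. Aut(Q_3) consists of the signed permutations of the 3 coordinate axes: 3! permutations times 2^3 sign flips, so |Aut| = 2^3·3! = 48.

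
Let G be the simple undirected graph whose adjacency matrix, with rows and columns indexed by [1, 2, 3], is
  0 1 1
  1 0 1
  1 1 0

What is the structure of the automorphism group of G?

All 3 vertices are pairwise adjacent: G = K_3. Every bijection on the vertex set is an automorphism of K_3; hence Aut(K_3) ≅ S_3, order 6.

the symmetric group on 3 letters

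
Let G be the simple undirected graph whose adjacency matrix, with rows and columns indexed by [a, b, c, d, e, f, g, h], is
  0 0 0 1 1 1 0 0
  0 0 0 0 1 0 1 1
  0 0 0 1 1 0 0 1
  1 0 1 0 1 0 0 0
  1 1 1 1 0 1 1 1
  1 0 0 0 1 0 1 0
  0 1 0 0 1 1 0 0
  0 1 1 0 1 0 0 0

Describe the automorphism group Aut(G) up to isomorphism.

Vertex e is the unique vertex of degree 7; the remaining 7 vertices each have degree 3 and induce a cycle, so G is the wheel on 8 vertices with hub e. With the hub fixed, the remaining symmetry is that of the rim cycle C_7, giving the dihedral group D_7.

the dihedral group of order 14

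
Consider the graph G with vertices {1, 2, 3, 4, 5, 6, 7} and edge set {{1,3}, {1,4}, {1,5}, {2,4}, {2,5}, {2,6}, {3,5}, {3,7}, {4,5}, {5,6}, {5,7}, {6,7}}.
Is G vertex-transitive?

No

Vertex 5 is the only vertex of degree 6, so every automorphism fixes it; G is not vertex-transitive.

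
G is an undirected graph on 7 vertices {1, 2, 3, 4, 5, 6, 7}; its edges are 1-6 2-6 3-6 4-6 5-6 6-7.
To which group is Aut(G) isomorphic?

Vertex 6 has degree 6 and every other vertex has degree 1, so G is the star K_{1,6} with centre 6. The 6 leaves are pairwise interchangeable while the centre is fixed, giving Aut(G) = S_6.

the symmetric group on 6 letters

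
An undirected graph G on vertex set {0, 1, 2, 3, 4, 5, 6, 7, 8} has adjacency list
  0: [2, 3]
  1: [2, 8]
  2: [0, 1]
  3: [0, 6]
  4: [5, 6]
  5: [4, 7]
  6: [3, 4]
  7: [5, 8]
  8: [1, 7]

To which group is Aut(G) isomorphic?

the dihedral group of order 18

G is 2-regular and connected on 9 vertices, i.e. the cycle C_9. The automorphisms of the 9-cycle are exactly the symmetries of a regular 9-gon: the dihedral group D_9, |D_9| = 18.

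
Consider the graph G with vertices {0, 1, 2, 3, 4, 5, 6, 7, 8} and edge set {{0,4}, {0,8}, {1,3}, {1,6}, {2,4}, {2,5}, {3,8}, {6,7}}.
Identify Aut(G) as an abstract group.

the cyclic group of order 2

The degree sequence is [2, 2, 2, 2, 2, 1, 2, 1, 2]; the two degree-1 vertices 5 and 7 are the ends of a path, so G = P_9. A path has exactly one nontrivial symmetry — reversal — giving Aut(G) of order 2.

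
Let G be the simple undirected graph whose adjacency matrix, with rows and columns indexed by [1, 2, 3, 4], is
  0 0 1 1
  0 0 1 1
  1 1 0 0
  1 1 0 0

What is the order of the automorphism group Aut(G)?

G is 2-regular and bipartite on 2^2 = 4 vertices with girth 4; it is the hypercube graph Q_2. Aut(Q_2) consists of the signed permutations of the 2 coordinate axes: 2! permutations times 2^2 sign flips, so |Aut| = 2^2·2! = 8.

8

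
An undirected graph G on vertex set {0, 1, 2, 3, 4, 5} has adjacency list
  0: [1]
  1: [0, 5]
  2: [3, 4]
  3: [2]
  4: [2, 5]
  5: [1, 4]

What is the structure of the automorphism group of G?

Z_2

The degree sequence is [1, 2, 2, 1, 2, 2]; the two degree-1 vertices 0 and 3 are the ends of a path, so G = P_6. The only nontrivial automorphism of a path is the end-to-end reflection, so Aut(G) ≅ Z_2.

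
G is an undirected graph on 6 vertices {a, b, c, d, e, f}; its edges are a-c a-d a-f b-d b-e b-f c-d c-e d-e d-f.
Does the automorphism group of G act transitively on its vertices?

Vertex d is the only vertex of degree 5, so every automorphism fixes it; G is not vertex-transitive.

No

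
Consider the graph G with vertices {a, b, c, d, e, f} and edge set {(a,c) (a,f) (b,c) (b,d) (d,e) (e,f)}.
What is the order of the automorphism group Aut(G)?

G is 2-regular and connected on 6 vertices, i.e. the cycle C_6. The automorphisms of the 6-cycle are exactly the symmetries of a regular 6-gon: the dihedral group D_6, |D_6| = 12.

12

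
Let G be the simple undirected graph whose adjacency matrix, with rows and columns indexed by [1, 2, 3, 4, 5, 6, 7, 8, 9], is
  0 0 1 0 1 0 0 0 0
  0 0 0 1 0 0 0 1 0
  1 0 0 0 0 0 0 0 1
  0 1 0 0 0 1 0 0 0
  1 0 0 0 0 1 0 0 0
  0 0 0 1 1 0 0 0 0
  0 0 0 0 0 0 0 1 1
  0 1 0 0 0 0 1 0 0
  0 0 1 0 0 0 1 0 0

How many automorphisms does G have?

G is 2-regular and connected on 9 vertices, i.e. the cycle C_9. The automorphisms of the 9-cycle are exactly the symmetries of a regular 9-gon: the dihedral group D_9, |D_9| = 18.

18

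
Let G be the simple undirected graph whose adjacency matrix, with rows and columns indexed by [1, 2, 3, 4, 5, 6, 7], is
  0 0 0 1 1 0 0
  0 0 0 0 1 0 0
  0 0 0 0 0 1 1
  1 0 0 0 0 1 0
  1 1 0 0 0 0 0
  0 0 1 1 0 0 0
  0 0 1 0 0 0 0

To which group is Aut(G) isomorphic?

The degree sequence is [2, 1, 2, 2, 2, 2, 1]; the two degree-1 vertices 2 and 7 are the ends of a path, so G = P_7. A path has exactly one nontrivial symmetry — reversal — giving Aut(G) of order 2.

Z_2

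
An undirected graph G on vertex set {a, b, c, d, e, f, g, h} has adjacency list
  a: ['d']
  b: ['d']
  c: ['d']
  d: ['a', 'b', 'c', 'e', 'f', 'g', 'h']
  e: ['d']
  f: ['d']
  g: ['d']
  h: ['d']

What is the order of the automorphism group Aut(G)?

5040

Vertex d has degree 7 and every other vertex has degree 1, so G is the star K_{1,7} with centre d. Any automorphism fixes the centre and permutes the 7 leaves freely, so Aut(G) ≅ S_7 of order 7! = 5040.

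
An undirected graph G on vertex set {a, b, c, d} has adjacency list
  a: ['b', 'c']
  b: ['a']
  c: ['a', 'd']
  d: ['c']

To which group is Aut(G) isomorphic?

the cyclic group of order 2

The degree sequence is [2, 1, 2, 1]; the two degree-1 vertices b and d are the ends of a path, so G = P_4. The only nontrivial automorphism of a path is the end-to-end reflection, so Aut(G) ≅ Z_2.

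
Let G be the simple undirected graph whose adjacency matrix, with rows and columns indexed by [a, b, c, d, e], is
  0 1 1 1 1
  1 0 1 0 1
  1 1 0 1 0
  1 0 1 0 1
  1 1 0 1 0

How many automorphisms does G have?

Vertex a is the unique vertex of degree 4; the remaining 4 vertices each have degree 3 and induce a cycle, so G is the wheel on 5 vertices with hub a. With the hub fixed, the remaining symmetry is that of the rim cycle C_4, giving the dihedral group D_4.

8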